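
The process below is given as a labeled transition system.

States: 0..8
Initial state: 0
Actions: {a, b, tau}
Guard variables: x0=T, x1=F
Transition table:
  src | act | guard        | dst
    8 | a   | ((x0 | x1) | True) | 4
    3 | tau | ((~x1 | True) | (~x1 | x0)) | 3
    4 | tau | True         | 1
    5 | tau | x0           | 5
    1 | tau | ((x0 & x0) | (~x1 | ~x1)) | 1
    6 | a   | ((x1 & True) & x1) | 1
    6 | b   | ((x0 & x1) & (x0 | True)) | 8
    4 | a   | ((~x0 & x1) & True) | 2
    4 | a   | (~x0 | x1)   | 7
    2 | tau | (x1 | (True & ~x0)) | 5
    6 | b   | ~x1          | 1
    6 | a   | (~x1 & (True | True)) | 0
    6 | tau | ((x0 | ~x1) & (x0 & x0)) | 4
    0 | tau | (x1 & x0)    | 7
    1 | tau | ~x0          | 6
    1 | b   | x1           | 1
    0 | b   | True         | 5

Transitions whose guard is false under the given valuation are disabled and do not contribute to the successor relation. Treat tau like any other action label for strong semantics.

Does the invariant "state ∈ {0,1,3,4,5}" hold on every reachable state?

Answer: INVARIANT HOLDS

Working:
Safe = {0,1,3,4,5}
Reachable = {0,5}
  0: ok
  5: ok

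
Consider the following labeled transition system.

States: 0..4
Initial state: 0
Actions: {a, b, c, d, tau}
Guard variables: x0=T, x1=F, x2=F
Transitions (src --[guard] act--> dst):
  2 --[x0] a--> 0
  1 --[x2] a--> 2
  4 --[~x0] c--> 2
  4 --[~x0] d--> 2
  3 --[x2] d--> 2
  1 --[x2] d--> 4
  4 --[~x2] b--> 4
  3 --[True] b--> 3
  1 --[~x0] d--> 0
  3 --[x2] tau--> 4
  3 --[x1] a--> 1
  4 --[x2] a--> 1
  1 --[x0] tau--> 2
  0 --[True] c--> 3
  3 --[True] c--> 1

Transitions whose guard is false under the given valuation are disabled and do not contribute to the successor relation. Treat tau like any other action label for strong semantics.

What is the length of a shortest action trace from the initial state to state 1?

Answer: 2

Analysis:
Breadth-first toward 1:
  L0 = {0}
  L1 = {3}
  L2 = {1}
1 enters at depth 2; path c·c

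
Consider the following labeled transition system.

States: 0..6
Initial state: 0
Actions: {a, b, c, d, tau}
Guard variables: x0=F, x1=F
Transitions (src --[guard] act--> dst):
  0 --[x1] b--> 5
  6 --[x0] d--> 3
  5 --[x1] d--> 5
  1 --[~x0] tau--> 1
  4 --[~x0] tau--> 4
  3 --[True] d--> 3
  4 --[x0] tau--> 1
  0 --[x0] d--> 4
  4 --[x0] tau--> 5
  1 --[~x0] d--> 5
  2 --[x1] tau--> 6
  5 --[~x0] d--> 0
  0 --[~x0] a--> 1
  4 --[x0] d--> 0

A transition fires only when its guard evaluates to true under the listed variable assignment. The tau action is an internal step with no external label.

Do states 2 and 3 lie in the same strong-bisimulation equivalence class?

Answer: NOT BISIMILAR

Analysis:
Refine partition for ~:
  π0 = {{0,1,2,3,4,5,6}}
  π1 = {{0},{1},{2,6},{3,5},{4}}
  π2 = {{0},{1},{2,6},{3},{4},{5}}
stable after 3 split(s): 6 block(s)
[2]={2,6}  [3]={3}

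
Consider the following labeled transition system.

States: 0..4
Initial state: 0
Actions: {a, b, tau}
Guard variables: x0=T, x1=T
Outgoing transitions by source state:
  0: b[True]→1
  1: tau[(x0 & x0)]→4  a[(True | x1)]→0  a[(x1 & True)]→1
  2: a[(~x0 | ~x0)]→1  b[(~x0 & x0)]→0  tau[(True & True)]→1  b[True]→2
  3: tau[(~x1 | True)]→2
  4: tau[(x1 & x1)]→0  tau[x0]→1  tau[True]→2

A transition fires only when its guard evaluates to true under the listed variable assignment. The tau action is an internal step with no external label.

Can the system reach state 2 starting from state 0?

10 transition(s) survive guard evaluation.
L0 = {0}
L1 = {1}  total {0,1}
L2 = {4}  total {0,1,4}
L3 = {2}  total {0,1,2,4}
R = {0,1,2,4}
Path to 2: b·tau·tau

Answer: REACHABLE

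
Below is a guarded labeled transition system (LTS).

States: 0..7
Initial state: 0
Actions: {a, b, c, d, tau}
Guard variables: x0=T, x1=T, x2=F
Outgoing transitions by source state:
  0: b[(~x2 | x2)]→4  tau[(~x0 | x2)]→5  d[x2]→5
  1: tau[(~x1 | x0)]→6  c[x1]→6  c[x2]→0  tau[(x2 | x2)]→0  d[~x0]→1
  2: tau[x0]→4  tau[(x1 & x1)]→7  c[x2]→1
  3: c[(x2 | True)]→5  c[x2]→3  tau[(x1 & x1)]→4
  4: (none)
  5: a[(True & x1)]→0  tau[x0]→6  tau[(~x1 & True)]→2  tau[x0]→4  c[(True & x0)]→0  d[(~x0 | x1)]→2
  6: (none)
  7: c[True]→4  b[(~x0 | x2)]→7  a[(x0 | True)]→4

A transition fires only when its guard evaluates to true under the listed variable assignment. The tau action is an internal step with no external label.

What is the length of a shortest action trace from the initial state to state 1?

BFS to 1:
  L0 = {0}
  L1 = {4}
1 never appears.

Answer: UNREACHABLE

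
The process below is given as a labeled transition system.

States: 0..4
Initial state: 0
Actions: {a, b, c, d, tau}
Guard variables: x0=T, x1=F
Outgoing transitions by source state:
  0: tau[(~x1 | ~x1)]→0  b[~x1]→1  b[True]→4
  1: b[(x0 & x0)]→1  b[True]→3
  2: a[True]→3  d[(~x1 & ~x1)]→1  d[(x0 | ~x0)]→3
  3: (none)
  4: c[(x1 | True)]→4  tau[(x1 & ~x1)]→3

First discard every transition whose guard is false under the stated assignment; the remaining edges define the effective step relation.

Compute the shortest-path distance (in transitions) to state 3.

Layered search for 3:
  depth 0: {0}
  depth 1: {1,4}
  depth 2: {3}
first hit 3 at d=2 via b·b

Answer: 2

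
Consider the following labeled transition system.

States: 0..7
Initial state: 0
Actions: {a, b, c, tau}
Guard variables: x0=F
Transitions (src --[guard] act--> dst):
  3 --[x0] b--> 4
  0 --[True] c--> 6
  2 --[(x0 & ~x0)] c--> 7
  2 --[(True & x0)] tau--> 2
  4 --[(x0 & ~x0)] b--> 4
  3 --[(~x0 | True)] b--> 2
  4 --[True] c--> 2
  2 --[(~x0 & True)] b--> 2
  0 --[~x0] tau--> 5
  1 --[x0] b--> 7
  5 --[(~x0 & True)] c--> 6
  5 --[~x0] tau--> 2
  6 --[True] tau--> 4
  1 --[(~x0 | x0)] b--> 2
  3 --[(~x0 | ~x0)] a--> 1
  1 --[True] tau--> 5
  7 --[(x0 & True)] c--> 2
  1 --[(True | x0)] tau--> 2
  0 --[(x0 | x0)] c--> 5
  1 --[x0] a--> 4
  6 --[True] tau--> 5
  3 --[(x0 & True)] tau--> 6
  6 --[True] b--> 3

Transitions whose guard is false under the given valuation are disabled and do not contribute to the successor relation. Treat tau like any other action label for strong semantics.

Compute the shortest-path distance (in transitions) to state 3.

Answer: 2

Analysis:
Layered search for 3:
  depth 0: {0}
  depth 1: {5,6}
  depth 2: {2,3,4}
depth(3)=2, e.g. c·b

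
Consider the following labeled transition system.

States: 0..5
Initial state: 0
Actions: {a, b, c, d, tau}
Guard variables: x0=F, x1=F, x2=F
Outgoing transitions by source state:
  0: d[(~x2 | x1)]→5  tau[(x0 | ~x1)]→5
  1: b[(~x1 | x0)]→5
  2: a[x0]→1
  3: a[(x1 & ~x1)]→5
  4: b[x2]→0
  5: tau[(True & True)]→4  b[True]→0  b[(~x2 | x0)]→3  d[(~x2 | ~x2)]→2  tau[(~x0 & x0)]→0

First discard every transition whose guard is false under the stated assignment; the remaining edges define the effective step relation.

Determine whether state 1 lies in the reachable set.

7 transition(s) survive guard evaluation.
Layer 0: {0}
Layer 1: {5}  total {0,5}
Layer 2: {2,3,4}  total {0,2,3,4,5}
R = {0,2,3,4,5}

Answer: UNREACHABLE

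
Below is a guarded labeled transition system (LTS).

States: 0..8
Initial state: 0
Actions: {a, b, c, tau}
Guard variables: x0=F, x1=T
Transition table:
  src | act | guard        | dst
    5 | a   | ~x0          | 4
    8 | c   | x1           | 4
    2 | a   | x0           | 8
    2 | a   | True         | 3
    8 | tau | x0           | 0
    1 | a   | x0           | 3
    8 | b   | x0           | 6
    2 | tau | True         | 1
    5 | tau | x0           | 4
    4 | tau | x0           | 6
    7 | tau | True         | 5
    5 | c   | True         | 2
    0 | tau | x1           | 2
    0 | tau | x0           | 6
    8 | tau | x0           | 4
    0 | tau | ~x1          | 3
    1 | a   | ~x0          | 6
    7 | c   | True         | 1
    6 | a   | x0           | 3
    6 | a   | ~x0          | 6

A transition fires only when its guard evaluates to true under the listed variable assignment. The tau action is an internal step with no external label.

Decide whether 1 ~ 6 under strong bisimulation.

Answer: BISIMILAR

Trace:
Refine partition for ~:
  π0 = {{0,1,2,3,4,5,6,7,8}}
  π1 = {{0},{1,6},{2},{3,4},{5},{7},{8}}
Fixed point at round 2; 7 class(es).
1∈{1,6}, 6∈{1,6}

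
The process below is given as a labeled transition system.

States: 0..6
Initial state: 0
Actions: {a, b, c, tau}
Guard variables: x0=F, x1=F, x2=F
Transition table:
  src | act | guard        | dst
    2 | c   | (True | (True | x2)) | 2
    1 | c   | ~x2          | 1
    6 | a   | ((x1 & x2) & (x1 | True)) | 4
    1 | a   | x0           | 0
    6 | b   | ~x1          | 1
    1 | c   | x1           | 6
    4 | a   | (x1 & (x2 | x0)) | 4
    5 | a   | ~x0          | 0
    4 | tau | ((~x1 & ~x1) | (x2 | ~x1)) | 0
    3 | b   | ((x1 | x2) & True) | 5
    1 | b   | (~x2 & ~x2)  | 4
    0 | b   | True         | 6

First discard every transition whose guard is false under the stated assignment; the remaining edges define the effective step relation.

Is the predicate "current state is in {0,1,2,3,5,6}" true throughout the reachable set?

Safe = {0,1,2,3,5,6}
R = {0,1,4,6}
  0: safe
  1: safe
  4: VIOLATES
  6: safe
witness against invariant: b·b·b → 4

Answer: INVARIANT VIOLATED at state 4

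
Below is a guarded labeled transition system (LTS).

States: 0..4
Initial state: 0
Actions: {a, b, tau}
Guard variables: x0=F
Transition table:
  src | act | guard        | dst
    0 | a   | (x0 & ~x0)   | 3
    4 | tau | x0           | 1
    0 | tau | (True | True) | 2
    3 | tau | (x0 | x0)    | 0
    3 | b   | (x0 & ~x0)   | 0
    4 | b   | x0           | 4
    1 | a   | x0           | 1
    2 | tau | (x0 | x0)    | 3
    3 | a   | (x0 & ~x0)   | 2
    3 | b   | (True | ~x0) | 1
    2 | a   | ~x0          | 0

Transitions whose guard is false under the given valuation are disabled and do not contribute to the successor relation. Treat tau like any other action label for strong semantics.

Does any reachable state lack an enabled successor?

Reachable = {0,2}
  0: tau→2  [deg 1]
  2: a→0  [deg 1]

Answer: DEADLOCK-FREE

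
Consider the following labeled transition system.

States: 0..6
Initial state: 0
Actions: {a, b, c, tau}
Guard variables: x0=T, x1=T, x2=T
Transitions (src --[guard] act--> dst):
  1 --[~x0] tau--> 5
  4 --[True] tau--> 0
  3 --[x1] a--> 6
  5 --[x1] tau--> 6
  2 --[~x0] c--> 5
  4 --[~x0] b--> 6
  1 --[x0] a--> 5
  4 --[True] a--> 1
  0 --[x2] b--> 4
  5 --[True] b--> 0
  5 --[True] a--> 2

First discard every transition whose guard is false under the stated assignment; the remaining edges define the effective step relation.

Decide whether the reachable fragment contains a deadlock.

Reach set: {0,1,2,4,5,6}
  0: b→4  [1 out]
  1: a→5  [1 out]
  2: ∅  [STUCK]
  4: a→1  tau→0  [2 out]
  5: a→2  b→0  tau→6  [3 out]
  6: ∅  [STUCK]
trace reaching 2: b·a·a·a

Answer: DEADLOCK at state 2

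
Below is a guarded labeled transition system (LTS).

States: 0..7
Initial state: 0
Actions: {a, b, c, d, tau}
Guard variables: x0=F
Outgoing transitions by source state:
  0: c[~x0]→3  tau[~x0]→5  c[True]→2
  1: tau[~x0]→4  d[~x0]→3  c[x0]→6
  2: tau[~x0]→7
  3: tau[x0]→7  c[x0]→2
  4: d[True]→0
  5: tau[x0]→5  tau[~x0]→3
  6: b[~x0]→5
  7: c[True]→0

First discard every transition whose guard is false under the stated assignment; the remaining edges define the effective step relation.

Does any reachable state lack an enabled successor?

Answer: DEADLOCK at state 3

Analysis:
R = {0,2,3,5,7}
  0: c→2  c→3  tau→5  [3 exit(s)]
  2: tau→7  [1 exit(s)]
  3: ∅  [STUCK]
  5: tau→3  [1 exit(s)]
  7: c→0  [1 exit(s)]
witness 3: c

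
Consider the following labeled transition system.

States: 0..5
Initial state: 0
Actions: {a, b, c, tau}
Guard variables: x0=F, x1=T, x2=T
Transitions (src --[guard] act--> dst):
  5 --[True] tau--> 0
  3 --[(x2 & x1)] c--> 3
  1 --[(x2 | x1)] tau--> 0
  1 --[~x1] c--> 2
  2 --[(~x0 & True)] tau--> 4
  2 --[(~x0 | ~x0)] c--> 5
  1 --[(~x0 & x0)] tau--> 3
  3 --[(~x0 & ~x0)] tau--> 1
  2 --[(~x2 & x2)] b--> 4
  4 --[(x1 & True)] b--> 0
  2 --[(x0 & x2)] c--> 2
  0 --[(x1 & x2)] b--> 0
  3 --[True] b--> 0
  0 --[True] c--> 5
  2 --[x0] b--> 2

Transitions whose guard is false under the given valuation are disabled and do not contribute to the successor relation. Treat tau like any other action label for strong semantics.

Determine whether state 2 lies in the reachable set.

After dropping false guards: 10 live edges.
L0 = {0}
L1 = {5}  cumulative {0,5}
R = {0,5}

Answer: UNREACHABLE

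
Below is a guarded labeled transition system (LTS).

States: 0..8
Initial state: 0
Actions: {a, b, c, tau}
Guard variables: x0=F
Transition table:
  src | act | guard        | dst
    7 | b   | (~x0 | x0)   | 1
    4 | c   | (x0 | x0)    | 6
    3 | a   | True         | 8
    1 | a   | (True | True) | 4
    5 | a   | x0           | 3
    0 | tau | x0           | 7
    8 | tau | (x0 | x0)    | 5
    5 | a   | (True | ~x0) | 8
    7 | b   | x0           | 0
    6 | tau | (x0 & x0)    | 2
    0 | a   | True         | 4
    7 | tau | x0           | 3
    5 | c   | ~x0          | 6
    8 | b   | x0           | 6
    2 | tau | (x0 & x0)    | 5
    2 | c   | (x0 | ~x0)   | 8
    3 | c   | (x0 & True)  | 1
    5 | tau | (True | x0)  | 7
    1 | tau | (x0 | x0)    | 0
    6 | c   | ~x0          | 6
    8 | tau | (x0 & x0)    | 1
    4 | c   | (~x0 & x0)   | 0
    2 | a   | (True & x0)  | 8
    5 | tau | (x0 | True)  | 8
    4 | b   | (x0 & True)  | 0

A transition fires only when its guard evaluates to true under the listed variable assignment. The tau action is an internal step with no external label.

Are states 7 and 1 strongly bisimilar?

Answer: NOT BISIMILAR

Trace:
Bisimulation quotient by refinement:
  P[0] = {{0,1,2,3,4,5,6,7,8}}
  P[1] = {{0,1,3},{2,6},{4,8},{5},{7}}
  P[2] = {{0,1,3},{2},{4,8},{5},{6},{7}}
stable after 3 split(s): 6 block(s)
7∈{7}, 1∈{0,1,3}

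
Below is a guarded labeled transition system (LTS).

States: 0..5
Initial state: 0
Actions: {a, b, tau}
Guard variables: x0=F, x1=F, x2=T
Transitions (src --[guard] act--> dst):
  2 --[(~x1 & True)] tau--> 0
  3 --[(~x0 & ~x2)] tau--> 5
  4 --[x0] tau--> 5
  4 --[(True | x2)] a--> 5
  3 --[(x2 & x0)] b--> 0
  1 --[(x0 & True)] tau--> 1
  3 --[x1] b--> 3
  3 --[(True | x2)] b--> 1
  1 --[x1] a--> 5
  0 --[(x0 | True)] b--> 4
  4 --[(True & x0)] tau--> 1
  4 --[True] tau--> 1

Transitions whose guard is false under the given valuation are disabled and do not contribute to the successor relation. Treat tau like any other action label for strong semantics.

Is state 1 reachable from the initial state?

Guard filter leaves 5 enabled edge(s).
depth 0: {0}
depth 1: {4}  total {0,4}
depth 2: {1,5}  total {0,1,4,5}
Reach set: {0,1,4,5}
Path to 1: b·tau

Answer: REACHABLE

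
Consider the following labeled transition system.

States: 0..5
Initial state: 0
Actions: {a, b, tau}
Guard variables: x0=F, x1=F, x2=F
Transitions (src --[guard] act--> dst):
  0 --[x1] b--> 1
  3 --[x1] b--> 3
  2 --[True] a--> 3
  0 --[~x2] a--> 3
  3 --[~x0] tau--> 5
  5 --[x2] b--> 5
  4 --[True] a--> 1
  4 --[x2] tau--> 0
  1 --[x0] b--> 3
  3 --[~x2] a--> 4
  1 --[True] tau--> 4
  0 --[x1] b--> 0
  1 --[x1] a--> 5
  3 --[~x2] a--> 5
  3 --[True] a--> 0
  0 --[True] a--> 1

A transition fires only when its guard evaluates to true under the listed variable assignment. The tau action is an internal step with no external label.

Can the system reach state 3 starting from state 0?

9 transition(s) survive guard evaluation.
depth 0: {0}
depth 1: {1,3}  cumulative {0,1,3}
depth 2: {4,5}  cumulative {0,1,3,4,5}
Reachable = {0,1,3,4,5}
trace reaching 3: a

Answer: REACHABLE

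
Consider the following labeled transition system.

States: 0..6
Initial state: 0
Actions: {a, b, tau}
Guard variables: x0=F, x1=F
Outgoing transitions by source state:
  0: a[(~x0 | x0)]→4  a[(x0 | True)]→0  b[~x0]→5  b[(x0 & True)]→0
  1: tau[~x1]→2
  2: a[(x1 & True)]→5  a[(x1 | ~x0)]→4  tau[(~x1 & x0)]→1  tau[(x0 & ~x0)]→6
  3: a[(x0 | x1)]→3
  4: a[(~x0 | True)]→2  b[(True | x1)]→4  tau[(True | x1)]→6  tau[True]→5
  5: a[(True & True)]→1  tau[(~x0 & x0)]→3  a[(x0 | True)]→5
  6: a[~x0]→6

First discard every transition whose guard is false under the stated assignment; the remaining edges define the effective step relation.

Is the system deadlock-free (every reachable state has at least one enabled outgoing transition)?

R = {0,1,2,4,5,6}
  0: a→0  a→4  b→5  [3 exit(s)]
  1: tau→2  [1 exit(s)]
  2: a→4  [1 exit(s)]
  4: a→2  b→4  tau→5  tau→6  [4 exit(s)]
  5: a→1  a→5  [2 exit(s)]
  6: a→6  [1 exit(s)]

Answer: DEADLOCK-FREE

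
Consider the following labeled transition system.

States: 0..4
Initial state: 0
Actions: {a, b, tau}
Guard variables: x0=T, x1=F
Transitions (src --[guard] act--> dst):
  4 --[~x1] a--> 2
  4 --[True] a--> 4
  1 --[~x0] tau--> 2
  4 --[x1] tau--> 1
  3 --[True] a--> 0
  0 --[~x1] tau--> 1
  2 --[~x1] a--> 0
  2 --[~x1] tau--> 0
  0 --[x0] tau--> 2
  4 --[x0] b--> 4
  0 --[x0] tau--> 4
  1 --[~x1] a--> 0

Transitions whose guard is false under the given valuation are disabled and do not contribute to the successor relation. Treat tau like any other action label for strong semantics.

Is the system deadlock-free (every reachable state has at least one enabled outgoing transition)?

Answer: DEADLOCK-FREE

Analysis:
R = {0,1,2,4}
  0: tau→1  tau→2  tau→4  [deg 3]
  1: a→0  [deg 1]
  2: a→0  tau→0  [deg 2]
  4: a→2  a→4  b→4  [deg 3]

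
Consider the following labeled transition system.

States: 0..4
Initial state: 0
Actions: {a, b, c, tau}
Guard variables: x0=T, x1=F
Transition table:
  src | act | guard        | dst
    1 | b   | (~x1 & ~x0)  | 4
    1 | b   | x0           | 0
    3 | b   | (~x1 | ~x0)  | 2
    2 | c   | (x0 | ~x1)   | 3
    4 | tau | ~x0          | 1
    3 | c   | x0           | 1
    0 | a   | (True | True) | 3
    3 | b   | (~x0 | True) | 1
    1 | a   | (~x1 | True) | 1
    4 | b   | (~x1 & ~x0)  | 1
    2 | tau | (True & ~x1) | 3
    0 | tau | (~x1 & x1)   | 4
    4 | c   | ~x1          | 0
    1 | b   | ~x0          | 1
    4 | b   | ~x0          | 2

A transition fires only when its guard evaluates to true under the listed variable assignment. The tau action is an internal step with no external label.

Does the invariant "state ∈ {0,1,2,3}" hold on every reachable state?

Safe = {0,1,2,3}
Reachable = {0,1,2,3}
  0: safe
  1: safe
  2: safe
  3: safe

Answer: INVARIANT HOLDS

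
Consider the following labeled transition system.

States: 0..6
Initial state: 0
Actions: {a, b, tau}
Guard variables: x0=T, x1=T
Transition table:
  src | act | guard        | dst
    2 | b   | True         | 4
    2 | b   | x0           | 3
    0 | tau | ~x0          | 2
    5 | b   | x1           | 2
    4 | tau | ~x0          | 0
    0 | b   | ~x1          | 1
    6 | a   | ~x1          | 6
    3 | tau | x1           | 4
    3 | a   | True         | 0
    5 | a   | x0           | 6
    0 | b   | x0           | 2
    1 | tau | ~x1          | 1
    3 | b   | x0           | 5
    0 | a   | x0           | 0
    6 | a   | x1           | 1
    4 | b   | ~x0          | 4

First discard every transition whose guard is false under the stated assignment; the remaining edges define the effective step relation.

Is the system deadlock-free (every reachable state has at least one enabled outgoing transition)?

Reach set: {0,1,2,3,4,5,6}
  0: a→0  b→2  [deg 2]
  1: ∅  [no exit]
  2: b→3  b→4  [deg 2]
  3: a→0  b→5  tau→4  [deg 3]
  4: ∅  [no exit]
  5: a→6  b→2  [deg 2]
  6: a→1  [deg 1]
trace reaching 1: b·b·b·a·a

Answer: DEADLOCK at state 1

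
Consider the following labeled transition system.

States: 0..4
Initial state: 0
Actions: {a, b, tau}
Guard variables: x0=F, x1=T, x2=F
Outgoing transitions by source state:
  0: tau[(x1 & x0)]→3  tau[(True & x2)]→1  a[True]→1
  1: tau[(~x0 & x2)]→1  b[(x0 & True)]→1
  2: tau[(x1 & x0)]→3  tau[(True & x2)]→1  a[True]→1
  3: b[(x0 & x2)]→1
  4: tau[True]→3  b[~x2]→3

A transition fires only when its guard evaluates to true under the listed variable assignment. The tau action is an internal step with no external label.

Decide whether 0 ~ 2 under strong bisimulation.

Compute ~ classes (split until stable):
  round 0: {{0,1,2,3,4}}
  round 1: {{0,2},{1,3},{4}}
3 equivalence class(es) (converged in 2)
class of 0: {0,2}; class of 2: {0,2}

Answer: BISIMILAR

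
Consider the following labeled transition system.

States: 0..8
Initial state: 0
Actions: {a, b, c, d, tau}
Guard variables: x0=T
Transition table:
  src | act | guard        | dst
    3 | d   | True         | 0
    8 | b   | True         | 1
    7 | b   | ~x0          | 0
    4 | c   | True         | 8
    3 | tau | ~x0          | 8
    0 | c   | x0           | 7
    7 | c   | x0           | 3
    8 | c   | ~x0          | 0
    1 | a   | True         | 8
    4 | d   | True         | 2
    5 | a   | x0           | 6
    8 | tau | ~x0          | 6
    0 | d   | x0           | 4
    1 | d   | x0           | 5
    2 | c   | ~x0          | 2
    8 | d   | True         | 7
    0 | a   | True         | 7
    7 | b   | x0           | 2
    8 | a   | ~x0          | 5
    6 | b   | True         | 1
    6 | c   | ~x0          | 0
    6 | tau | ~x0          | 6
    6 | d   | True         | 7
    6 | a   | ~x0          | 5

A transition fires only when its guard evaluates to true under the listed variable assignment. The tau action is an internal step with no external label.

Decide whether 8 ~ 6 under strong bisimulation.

Compute ~ classes (split until stable):
  π0 = {{0,1,2,3,4,5,6,7,8}}
  π1 = {{0},{1},{2},{3},{4},{5},{6,8},{7}}
stable after 2 split(s): 8 block(s)
class of 8: {6,8}; class of 6: {6,8}

Answer: BISIMILAR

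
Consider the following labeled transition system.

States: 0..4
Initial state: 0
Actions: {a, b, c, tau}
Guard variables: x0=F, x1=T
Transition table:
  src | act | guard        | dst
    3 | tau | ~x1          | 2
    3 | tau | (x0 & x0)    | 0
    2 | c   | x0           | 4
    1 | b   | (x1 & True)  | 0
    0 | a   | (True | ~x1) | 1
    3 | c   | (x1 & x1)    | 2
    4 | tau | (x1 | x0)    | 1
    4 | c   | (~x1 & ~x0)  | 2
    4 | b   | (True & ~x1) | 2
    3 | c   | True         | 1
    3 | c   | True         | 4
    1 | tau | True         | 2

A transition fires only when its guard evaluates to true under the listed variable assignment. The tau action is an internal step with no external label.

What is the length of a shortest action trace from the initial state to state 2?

Layered search for 2:
  L0 = {0}
  L1 = {1}
  L2 = {2}
2 enters at depth 2; path a·tau

Answer: 2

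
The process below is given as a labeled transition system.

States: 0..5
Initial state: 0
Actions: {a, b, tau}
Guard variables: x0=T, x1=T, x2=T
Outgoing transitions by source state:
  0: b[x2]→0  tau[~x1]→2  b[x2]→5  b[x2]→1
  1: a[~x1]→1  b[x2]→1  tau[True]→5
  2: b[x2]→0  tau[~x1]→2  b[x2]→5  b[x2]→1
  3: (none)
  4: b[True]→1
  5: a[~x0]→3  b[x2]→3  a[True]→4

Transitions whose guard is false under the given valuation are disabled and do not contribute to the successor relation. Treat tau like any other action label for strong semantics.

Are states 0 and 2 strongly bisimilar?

Answer: BISIMILAR

Working:
Refine partition for ~:
  round 0: {{0,1,2,3,4,5}}
  round 1: {{0,2,4},{1},{3},{5}}
  round 2: {{0,2},{1},{3},{4},{5}}
stable after 3 split(s): 5 block(s)
0∈{0,2}, 2∈{0,2}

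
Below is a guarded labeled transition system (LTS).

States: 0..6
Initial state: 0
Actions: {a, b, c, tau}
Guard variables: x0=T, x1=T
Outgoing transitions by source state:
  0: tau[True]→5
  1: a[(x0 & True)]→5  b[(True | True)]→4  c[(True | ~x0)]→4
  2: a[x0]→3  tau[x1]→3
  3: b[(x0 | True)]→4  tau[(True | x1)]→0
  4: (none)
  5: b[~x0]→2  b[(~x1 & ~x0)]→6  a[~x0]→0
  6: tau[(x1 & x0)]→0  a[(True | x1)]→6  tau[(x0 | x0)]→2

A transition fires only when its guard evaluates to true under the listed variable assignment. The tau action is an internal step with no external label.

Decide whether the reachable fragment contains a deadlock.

Answer: DEADLOCK at state 5

Trace:
Reach set: {0,5}
  0: tau→5  [deg 1]
  5: ∅  [deadlock]
Path to 5: tau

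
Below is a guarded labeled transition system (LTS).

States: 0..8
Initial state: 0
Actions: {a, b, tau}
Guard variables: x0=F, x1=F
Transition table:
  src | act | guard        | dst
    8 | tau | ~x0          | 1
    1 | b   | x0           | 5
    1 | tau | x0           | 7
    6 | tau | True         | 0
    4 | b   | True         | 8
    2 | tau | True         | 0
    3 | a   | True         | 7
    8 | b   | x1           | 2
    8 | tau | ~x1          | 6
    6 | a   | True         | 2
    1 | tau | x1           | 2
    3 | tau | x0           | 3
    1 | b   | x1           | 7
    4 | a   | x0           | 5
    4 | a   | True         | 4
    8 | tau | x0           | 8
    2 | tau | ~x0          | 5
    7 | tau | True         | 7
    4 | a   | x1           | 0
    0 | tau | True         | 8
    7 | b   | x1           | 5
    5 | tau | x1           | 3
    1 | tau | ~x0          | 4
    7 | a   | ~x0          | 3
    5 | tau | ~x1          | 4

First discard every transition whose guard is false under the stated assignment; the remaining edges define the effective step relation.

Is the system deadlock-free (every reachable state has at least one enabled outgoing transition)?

Answer: DEADLOCK-FREE

Analysis:
Reach set: {0,1,2,4,5,6,8}
  0: tau→8  [deg 1]
  1: tau→4  [deg 1]
  2: tau→0  tau→5  [deg 2]
  4: a→4  b→8  [deg 2]
  5: tau→4  [deg 1]
  6: a→2  tau→0  [deg 2]
  8: tau→1  tau→6  [deg 2]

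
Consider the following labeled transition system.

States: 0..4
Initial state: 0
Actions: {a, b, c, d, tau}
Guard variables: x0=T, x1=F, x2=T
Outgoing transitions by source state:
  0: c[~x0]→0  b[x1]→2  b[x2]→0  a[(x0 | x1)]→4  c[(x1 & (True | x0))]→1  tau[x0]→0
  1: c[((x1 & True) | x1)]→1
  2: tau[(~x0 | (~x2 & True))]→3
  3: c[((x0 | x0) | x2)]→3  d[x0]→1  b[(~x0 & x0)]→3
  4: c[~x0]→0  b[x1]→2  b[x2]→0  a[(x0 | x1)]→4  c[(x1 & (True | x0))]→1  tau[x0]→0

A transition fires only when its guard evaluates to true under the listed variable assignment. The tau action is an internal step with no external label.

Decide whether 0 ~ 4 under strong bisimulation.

Compute ~ classes (split until stable):
  round 0: {{0,1,2,3,4}}
  round 1: {{0,4},{1,2},{3}}
Fixed point at round 2; 3 class(es).
0∈{0,4}, 4∈{0,4}

Answer: BISIMILAR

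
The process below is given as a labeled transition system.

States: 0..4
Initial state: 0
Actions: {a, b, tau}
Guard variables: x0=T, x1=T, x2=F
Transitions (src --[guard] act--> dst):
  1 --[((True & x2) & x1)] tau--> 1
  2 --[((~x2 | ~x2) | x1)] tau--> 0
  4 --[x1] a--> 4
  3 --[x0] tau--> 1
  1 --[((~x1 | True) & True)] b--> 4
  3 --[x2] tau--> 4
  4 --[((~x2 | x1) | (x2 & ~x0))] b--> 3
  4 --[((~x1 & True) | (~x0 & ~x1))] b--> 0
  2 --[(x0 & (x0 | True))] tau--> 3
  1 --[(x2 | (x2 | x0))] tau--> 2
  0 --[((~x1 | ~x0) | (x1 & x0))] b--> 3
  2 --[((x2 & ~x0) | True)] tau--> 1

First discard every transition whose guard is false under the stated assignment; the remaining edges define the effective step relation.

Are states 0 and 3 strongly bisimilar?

Answer: NOT BISIMILAR

Analysis:
Refine partition for ~:
  π0 = {{0,1,2,3,4}}
  π1 = {{0},{1},{2,3},{4}}
  π2 = {{0},{1},{2},{3},{4}}
5 equivalence class(es) (converged in 3)
0∈{0}, 3∈{3}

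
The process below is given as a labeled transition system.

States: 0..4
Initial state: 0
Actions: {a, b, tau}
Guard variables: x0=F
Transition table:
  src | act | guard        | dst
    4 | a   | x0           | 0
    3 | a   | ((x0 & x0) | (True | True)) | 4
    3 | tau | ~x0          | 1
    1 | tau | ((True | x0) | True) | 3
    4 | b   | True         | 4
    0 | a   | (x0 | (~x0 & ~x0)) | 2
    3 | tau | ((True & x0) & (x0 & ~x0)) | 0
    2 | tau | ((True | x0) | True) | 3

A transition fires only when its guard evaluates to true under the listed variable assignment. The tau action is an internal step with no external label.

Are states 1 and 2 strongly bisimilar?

Bisimulation quotient by refinement:
  π0 = {{0,1,2,3,4}}
  π1 = {{0},{1,2},{3},{4}}
Fixed point at round 2; 4 class(es).
class of 1: {1,2}; class of 2: {1,2}

Answer: BISIMILAR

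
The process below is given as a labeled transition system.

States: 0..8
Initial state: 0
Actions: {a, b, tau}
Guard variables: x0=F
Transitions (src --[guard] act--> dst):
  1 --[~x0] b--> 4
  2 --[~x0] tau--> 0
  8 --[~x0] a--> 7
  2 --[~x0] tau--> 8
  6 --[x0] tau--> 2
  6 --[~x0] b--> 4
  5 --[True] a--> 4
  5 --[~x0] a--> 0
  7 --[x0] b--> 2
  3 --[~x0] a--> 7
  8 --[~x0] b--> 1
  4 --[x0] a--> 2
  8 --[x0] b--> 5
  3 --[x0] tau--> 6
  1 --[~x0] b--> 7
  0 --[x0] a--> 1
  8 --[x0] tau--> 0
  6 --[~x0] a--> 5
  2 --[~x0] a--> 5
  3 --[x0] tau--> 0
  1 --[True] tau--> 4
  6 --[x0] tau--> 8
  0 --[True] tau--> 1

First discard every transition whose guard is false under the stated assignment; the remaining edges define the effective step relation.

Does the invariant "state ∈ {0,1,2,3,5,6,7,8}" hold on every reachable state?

Inv-set: {0,1,2,3,5,6,7,8}
Reach set: {0,1,4,7}
  0: ok
  1: ok
  4: ✗ unsafe
  7: ok
counterexample path to 4: tau·b

Answer: INVARIANT VIOLATED at state 4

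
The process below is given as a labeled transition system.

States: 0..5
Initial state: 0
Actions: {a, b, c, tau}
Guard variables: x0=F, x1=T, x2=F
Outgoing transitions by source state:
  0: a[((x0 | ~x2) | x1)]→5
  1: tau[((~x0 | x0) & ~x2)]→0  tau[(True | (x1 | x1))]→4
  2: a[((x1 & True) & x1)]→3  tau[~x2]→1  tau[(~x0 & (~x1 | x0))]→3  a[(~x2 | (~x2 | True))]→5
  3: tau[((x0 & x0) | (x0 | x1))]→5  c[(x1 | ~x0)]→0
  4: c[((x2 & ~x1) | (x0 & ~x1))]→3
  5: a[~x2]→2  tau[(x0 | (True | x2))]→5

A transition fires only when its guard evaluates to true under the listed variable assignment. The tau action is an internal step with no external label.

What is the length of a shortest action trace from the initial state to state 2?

Breadth-first toward 2:
  depth 0: {0}
  depth 1: {5}
  depth 2: {2}
2 enters at depth 2; path a·a

Answer: 2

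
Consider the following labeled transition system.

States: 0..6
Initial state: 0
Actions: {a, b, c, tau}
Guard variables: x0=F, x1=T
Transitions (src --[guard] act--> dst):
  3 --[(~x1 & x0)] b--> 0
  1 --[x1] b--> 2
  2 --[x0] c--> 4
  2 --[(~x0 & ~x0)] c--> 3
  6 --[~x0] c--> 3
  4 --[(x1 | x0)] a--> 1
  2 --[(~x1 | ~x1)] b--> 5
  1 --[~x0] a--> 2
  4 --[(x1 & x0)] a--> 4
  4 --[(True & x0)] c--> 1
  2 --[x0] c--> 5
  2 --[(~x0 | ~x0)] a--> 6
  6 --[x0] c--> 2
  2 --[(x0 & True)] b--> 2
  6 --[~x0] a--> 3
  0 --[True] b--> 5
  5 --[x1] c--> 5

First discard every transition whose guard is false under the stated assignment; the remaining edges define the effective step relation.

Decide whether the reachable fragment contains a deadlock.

Answer: DEADLOCK-FREE

Trace:
R = {0,5}
  0: b→5  [1 exit(s)]
  5: c→5  [1 exit(s)]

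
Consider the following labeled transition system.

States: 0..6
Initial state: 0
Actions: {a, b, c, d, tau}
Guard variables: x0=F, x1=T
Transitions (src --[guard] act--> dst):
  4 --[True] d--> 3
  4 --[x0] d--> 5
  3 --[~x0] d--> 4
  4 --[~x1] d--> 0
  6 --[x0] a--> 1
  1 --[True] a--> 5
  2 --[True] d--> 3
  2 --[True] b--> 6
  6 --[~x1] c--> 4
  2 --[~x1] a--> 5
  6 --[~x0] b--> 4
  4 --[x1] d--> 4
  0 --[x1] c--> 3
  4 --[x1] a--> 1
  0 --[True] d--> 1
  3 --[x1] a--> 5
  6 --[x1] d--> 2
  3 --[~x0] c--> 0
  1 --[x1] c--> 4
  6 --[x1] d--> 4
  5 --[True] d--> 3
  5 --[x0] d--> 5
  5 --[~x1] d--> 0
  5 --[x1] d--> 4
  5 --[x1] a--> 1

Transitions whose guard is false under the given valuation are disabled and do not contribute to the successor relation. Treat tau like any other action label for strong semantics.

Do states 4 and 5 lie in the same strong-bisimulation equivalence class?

Refine partition for ~:
  round 0: {{0,1,2,3,4,5,6}}
  round 1: {{0},{1},{2,6},{3},{4,5}}
  round 2: {{0},{1},{2},{3},{4,5},{6}}
6 equivalence class(es) (converged in 3)
4∈{4,5}, 5∈{4,5}

Answer: BISIMILAR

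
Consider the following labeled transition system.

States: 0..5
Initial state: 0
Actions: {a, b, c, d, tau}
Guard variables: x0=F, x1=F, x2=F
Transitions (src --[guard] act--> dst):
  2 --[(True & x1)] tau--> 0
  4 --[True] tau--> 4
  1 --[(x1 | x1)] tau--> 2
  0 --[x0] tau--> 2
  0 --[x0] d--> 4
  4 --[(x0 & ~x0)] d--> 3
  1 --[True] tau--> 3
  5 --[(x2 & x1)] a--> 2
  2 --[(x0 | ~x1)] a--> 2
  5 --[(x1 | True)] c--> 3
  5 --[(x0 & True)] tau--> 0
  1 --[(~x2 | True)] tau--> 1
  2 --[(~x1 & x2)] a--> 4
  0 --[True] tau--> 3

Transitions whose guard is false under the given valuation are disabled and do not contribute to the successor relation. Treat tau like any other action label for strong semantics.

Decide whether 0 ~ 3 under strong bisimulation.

Answer: NOT BISIMILAR

Analysis:
Bisimulation quotient by refinement:
  P[0] = {{0,1,2,3,4,5}}
  P[1] = {{0,1,4},{2},{3},{5}}
  P[2] = {{0},{1},{2},{3},{4},{5}}
6 equivalence class(es) (converged in 3)
class of 0: {0}; class of 3: {3}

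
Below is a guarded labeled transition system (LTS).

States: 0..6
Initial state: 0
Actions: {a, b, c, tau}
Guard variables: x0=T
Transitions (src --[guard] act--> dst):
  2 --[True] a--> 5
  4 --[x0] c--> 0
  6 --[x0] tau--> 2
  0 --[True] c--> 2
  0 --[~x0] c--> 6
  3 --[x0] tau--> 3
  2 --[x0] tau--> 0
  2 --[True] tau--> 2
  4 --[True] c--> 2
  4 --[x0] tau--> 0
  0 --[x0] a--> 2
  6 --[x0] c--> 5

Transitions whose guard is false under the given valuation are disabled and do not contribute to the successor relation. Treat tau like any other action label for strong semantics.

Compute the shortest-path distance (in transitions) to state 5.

Layered search for 5:
  Layer 0: {0}
  Layer 1: {2}
  Layer 2: {5}
5 enters at depth 2; path a·a

Answer: 2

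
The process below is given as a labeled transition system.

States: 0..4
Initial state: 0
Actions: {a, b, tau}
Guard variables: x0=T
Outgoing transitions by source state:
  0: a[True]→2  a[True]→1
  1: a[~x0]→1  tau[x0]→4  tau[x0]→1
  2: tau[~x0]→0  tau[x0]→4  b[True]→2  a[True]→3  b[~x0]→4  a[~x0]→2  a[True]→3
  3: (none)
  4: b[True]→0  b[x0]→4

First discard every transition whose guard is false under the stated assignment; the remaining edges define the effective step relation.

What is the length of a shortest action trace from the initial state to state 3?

Answer: 2

Working:
Breadth-first toward 3:
  L0 = {0}
  L1 = {1,2}
  L2 = {3,4}
3 enters at depth 2; path a·a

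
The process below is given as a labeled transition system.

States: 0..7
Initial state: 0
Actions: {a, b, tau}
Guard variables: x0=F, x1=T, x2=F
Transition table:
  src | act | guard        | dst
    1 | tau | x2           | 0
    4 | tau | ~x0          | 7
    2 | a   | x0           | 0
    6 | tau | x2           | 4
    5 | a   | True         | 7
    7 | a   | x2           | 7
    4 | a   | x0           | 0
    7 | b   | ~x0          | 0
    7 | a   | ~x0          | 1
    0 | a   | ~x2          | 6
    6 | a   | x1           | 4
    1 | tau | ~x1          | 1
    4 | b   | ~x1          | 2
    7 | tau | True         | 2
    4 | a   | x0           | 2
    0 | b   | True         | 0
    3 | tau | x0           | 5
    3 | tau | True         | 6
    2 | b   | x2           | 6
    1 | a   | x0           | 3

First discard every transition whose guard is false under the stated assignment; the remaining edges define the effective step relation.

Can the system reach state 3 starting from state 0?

Guard filter leaves 9 enabled edge(s).
depth 0: {0}
depth 1: {6}  total {0,6}
depth 2: {4}  total {0,4,6}
depth 3: {7}  total {0,4,6,7}
depth 4: {1,2}  total {0,1,2,4,6,7}
Reachable = {0,1,2,4,6,7}

Answer: UNREACHABLE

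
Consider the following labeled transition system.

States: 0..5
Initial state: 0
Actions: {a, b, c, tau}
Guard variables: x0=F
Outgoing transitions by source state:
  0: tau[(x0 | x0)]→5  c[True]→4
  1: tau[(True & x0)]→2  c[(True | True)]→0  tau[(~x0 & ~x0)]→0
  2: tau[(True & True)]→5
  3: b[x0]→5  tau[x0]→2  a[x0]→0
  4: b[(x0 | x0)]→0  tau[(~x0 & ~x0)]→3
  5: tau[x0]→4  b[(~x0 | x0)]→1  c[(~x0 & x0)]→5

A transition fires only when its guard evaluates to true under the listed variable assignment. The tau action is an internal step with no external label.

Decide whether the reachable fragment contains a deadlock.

Answer: DEADLOCK at state 3

Working:
Reachable = {0,3,4}
  0: c→4  [1 exit(s)]
  3: ∅  [deadlock]
  4: tau→3  [1 exit(s)]
trace reaching 3: c·tau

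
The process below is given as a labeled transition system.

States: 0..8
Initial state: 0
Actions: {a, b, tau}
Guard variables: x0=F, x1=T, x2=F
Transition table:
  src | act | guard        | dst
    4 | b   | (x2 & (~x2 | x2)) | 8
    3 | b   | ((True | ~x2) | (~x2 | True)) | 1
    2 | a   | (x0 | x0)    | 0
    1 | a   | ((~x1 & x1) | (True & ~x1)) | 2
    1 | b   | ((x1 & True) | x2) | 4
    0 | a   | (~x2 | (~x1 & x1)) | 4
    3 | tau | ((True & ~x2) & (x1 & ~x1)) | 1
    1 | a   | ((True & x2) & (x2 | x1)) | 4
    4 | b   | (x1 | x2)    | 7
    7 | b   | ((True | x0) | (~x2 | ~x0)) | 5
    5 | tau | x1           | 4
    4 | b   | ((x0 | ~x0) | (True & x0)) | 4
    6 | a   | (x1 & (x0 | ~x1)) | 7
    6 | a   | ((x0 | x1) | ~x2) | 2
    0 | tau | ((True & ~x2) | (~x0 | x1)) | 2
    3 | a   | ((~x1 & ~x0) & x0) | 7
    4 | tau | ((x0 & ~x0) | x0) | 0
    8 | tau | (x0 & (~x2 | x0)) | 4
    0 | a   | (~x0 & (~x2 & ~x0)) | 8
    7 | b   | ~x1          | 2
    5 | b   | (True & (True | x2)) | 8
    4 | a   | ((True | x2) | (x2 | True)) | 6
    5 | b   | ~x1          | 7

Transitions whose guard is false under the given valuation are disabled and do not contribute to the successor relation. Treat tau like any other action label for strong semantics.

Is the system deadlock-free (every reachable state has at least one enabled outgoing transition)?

Answer: DEADLOCK at state 2

Trace:
Reach set: {0,2,4,5,6,7,8}
  0: a→4  a→8  tau→2  [3 exit(s)]
  2: ∅  [deadlock]
  4: a→6  b→4  b→7  [3 exit(s)]
  5: b→8  tau→4  [2 exit(s)]
  6: a→2  [1 exit(s)]
  7: b→5  [1 exit(s)]
  8: ∅  [deadlock]
trace reaching 2: tau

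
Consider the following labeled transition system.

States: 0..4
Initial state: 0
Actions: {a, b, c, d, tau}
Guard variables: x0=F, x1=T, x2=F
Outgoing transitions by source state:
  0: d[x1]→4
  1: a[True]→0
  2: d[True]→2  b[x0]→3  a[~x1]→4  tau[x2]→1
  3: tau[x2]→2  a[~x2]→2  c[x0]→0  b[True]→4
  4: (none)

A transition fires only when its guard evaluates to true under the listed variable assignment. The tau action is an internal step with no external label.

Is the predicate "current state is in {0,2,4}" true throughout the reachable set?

Answer: INVARIANT HOLDS

Trace:
Allowed set {0,2,4}
Reachable = {0,4}
  0: ✓
  4: ✓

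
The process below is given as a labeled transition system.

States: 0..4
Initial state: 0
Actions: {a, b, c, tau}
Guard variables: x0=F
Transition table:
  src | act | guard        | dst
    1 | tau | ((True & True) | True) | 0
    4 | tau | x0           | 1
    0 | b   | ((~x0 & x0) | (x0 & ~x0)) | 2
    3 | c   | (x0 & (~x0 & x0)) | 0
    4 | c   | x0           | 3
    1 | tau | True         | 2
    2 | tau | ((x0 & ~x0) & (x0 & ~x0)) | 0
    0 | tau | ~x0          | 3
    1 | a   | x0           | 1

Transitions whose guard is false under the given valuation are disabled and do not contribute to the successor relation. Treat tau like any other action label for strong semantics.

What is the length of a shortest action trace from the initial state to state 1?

Answer: UNREACHABLE

Analysis:
BFS to 1:
  depth 0: {0}
  depth 1: {3}
1 never appears.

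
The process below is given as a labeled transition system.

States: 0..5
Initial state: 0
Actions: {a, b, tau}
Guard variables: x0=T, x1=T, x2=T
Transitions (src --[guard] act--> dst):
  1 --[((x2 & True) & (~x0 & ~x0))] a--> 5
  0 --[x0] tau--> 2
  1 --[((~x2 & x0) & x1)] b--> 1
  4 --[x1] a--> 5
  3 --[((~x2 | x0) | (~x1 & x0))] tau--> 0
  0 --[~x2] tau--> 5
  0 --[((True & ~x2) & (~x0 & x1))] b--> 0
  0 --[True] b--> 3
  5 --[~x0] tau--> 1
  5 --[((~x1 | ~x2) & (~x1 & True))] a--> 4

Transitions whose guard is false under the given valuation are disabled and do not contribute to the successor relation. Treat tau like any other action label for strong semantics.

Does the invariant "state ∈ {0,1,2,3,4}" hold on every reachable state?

Answer: INVARIANT HOLDS

Analysis:
Safe = {0,1,2,3,4}
Reachable = {0,2,3}
  0: ok
  2: ok
  3: ok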